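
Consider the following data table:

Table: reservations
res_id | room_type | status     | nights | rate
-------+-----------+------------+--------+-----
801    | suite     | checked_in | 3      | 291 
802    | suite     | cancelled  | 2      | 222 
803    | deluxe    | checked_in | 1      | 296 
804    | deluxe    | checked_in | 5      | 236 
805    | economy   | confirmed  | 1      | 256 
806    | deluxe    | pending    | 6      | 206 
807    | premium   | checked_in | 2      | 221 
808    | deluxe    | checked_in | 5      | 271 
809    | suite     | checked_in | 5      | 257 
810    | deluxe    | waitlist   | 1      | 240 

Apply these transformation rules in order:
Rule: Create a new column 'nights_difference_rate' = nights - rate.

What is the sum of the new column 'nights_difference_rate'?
-2465

Step 1: For each record, compute nights - rate
Example calculations:
  3 - 291 = -288
  2 - 222 = -220
  1 - 296 = -295
  ...
Step 2: Sum all derived values
Step 3: Total = -2465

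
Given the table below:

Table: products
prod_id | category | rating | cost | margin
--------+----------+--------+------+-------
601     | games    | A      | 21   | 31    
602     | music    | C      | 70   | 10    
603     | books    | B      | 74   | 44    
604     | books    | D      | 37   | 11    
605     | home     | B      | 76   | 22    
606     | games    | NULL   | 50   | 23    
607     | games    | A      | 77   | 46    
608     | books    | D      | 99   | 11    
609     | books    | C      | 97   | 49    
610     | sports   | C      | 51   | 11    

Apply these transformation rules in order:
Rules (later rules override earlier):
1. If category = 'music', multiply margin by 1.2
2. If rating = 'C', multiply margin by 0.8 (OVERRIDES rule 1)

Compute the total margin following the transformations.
244.0

Step 1: Rule 2 takes priority for records with rating = 'C'
  - 3 records: 70 × 0.8 = 56.0
Step 2: Rule 1 applies to remaining records with category = 'music'
  - 0 records: 0 × 1.2 = 0.0
Step 3: Other records unchanged: 188
Step 4: Final sum = 56.0 + 0.0 + 188 = 244.0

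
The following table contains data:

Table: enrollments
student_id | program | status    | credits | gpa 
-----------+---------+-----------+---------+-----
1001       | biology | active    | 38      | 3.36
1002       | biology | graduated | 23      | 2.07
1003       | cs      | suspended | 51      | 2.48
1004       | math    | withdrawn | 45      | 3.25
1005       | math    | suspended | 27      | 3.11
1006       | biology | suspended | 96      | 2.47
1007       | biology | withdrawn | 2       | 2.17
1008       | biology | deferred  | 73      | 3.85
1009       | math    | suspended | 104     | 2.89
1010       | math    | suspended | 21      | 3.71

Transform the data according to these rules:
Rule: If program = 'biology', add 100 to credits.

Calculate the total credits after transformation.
980

Step 1: Count records where program = 'biology': 5
Step 2: Total bonus added: 5 × 100 = 500
Step 3: Original sum of credits: 480
Step 4: Final sum = 480 + 500 = 980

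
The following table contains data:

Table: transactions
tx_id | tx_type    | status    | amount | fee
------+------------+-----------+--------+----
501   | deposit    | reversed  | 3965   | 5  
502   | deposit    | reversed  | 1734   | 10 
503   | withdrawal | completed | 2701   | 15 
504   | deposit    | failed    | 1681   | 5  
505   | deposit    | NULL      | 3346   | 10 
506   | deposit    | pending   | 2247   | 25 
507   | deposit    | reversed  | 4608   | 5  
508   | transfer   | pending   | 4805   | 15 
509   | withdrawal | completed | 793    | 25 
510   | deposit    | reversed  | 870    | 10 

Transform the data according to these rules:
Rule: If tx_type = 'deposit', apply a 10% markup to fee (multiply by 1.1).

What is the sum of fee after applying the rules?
132.0

Step 1: Records with tx_type = 'deposit' have total fee = 70
Step 2: Apply multiplier: 70 × 1.1 = 77.0
Step 3: Other records total: 55
Step 4: Final sum = 77.0 + 55 = 132.0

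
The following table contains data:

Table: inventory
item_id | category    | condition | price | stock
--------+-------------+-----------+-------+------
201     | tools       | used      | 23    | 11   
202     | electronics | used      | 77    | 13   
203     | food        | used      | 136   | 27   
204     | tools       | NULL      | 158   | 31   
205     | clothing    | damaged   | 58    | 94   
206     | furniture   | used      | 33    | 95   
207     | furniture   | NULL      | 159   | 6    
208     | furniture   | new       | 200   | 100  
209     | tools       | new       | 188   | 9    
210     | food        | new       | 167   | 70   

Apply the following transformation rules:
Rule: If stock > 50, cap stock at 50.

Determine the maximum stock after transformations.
50

Step 1: Original maximum stock = 100
Step 2: Apply cap at 50
Step 3: 4 records had stock > 50 and were capped
Step 4: Maximum after transformation = 50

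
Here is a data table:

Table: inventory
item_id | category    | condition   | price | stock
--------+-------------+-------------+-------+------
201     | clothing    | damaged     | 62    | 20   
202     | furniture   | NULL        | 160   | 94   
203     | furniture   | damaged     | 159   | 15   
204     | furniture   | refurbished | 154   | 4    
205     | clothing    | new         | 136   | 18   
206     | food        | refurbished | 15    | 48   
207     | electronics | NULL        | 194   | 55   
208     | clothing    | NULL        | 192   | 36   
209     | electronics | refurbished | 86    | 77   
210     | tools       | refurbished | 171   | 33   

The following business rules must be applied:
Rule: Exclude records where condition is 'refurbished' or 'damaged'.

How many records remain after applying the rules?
4

Step 1: Count records to exclude
  - 4 (refurbished) + 2 (damaged) = 6 records
Step 2: Total records: 10
Step 3: Remaining = 10 - 6 = 4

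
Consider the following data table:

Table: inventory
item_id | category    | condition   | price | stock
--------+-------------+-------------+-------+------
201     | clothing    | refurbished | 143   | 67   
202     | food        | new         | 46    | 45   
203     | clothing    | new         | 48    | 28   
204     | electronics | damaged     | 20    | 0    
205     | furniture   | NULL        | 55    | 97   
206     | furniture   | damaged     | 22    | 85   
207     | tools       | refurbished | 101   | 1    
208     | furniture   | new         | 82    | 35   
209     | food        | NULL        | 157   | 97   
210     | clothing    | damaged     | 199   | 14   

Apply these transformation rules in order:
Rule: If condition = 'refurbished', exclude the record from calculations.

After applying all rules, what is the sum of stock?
401

Step 1: Identify records where condition = 'refurbished'
Step 2: The excluded records sum to 68
Step 3: Original total stock = 469
Step 4: Remaining total = 469 - 68 = 401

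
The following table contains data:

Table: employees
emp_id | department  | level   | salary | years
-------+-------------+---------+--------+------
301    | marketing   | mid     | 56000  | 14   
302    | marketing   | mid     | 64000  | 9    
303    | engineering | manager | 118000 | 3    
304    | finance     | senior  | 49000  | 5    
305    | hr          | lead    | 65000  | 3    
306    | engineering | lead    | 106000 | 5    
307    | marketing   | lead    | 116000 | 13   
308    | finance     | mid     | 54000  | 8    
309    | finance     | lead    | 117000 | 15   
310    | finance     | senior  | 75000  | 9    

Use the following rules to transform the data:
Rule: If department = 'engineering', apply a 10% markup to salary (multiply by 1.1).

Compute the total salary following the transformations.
842400.0

Step 1: Records with department = 'engineering' have total salary = 224000
Step 2: Apply multiplier: 224000 × 1.1 = 246400.0
Step 3: Other records total: 596000
Step 4: Final sum = 246400.0 + 596000 = 842400.0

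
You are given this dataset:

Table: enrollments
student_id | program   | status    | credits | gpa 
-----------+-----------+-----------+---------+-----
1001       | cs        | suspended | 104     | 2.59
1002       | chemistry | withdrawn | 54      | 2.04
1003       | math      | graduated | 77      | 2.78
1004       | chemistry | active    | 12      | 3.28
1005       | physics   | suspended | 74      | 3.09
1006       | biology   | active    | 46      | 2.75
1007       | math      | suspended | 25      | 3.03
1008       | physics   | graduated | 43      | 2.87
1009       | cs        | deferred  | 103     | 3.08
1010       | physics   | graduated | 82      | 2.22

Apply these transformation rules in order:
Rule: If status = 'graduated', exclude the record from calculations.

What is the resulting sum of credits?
418

Step 1: Identify records where status = 'graduated'
Step 2: The excluded records sum to 202
Step 3: Original total credits = 620
Step 4: Remaining total = 620 - 202 = 418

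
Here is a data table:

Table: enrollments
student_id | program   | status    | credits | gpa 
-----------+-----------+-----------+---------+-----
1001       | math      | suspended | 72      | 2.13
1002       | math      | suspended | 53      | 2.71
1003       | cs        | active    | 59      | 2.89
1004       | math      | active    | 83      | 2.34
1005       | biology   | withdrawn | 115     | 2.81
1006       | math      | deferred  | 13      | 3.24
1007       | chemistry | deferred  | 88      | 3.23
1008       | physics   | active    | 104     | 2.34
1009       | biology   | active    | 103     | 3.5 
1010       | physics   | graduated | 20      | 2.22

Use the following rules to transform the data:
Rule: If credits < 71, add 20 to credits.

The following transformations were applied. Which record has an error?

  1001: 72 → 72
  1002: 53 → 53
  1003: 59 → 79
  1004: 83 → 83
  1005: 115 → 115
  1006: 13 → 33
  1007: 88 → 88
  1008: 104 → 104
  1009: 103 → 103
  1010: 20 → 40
Record 1002 has an error. The correct transformed value should be 73, not 53.

Step 1: Check each record against the rule
Step 2: Record 1002 has credits = 53
Step 3: Since 53 < 71, the bonus should have been applied
Step 4: Correct value = 73, but claimed value = 53
Conclusion: Record 1002 has the error.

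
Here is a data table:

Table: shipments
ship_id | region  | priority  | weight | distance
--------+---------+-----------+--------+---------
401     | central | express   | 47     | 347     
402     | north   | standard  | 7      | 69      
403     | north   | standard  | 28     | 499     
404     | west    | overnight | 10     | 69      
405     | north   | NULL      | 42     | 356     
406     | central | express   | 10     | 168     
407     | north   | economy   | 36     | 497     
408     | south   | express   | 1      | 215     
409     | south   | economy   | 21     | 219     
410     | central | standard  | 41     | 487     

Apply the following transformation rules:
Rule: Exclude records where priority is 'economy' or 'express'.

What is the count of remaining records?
5

Step 1: Count records to exclude
  - 2 (economy) + 3 (express) = 5 records
Step 2: Total records: 10
Step 3: Remaining = 10 - 5 = 5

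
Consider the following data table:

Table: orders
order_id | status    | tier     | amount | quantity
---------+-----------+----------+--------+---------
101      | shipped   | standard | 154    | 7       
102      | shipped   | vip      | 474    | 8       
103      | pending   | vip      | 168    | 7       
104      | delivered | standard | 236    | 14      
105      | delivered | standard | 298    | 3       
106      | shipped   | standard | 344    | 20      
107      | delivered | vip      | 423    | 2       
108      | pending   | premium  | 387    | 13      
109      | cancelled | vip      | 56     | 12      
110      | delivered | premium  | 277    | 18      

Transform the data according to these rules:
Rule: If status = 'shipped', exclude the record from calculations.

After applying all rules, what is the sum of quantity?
69

Step 1: Identify records where status = 'shipped'
Step 2: The excluded records sum to 35
Step 3: Original total quantity = 104
Step 4: Remaining total = 104 - 35 = 69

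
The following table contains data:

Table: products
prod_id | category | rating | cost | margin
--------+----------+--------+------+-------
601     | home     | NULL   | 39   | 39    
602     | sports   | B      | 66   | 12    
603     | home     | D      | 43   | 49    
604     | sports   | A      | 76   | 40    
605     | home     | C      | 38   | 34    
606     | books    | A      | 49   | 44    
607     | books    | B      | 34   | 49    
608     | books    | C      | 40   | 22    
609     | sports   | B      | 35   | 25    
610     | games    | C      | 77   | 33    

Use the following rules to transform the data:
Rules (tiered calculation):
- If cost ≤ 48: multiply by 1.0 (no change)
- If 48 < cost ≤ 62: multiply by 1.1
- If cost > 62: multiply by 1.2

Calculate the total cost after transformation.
545.7

Step 1: Tier 1 (cost ≤ 48): 6 records, sum = 229 × 1.0 = 229.0
Step 2: Tier 2 (48 < cost ≤ 62): 1 records, sum = 49 × 1.1 = 53.9
Step 3: Tier 3 (cost > 62): 3 records, sum = 219 × 1.2 = 262.8
Step 4: Final sum = 229.0 + 53.9 + 262.8 = 545.7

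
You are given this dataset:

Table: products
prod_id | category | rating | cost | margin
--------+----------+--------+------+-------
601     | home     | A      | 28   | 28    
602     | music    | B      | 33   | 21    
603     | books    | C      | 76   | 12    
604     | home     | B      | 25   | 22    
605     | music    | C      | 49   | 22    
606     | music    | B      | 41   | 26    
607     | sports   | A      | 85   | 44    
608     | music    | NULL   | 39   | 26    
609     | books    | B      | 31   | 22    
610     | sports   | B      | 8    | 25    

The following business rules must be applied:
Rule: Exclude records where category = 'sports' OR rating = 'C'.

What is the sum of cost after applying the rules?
197

Step 1: Find records where category = 'sports' OR rating = 'C'
Step 2: 4 records match, summing to 218
Step 3: Original sum: 415
Step 4: Remaining sum = 415 - 218 = 197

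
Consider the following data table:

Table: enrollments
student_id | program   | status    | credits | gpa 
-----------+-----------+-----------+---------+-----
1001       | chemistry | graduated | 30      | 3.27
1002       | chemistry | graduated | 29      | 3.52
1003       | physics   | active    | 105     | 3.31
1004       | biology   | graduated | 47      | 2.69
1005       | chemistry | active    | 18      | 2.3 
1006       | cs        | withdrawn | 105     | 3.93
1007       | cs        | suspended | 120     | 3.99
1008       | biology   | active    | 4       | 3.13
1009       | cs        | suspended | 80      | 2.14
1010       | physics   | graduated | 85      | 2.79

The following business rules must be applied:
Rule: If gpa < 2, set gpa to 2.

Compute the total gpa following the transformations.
31.07

Step 1: 0 records have gpa < 2
Step 2: These records originally summed to 0
Step 3: After setting to minimum: 0 × 2 = 0
Step 4: Unaffected records sum: 31.07
Step 5: Final sum = 0 + 31.07 = 31.07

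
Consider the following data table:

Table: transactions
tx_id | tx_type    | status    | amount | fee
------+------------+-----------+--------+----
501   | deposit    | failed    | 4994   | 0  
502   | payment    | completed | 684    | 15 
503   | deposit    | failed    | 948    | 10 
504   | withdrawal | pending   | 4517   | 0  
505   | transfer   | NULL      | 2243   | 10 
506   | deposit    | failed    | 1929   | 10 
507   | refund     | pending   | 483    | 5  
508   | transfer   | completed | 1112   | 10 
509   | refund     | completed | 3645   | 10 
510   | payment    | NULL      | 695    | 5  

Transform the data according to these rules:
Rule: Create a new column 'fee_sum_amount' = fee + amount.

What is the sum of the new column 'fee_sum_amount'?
21325

Step 1: For each record, compute fee + amount
Example calculations:
  0 + 4994 = 4994
  15 + 684 = 699
  10 + 948 = 958
  ...
Step 2: Sum all derived values
Step 3: Total = 21325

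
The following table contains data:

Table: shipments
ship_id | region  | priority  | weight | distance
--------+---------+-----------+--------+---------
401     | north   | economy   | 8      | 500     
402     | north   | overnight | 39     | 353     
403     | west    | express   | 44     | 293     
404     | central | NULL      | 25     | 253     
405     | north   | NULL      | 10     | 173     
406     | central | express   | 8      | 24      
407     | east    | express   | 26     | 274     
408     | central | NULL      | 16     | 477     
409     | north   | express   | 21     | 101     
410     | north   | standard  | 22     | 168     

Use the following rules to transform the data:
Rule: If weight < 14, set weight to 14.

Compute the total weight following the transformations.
235

Step 1: 3 records have weight < 14
Step 2: These records originally summed to 26
Step 3: After setting to minimum: 3 × 14 = 42
Step 4: Unaffected records sum: 193
Step 5: Final sum = 42 + 193 = 235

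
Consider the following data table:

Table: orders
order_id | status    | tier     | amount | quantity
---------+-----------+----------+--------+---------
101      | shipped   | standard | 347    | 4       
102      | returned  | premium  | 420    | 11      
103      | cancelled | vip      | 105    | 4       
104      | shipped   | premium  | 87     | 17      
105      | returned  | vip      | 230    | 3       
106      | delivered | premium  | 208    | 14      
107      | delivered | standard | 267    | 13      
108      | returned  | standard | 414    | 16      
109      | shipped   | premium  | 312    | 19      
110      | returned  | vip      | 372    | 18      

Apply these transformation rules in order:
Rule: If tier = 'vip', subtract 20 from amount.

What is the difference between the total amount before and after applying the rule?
60

Step 1: Original sum of amount = 2762
Step 2: 3 records have tier = 'vip'
Step 3: Each affected record changes by -20
Step 4: Total change = 3 × -20 = -60
Step 5: New sum = 2762 + -60 = 2702
Step 6: Difference = |2702 - 2762| = 60
        (Sum decreased by 60)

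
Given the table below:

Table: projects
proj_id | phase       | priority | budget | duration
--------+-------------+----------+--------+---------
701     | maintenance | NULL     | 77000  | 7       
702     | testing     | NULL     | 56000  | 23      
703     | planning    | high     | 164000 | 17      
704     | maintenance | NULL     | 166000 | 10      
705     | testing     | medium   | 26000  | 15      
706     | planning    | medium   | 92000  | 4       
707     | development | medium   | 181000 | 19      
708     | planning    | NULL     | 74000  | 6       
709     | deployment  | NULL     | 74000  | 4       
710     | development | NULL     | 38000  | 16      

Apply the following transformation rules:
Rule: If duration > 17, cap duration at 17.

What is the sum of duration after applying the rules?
113

Step 1: 2 records have duration > 17
Step 2: These records originally summed to 42
Step 3: After capping: 2 × 17 = 34
Step 4: Unaffected records sum: 79
Step 5: Final sum = 34 + 79 = 113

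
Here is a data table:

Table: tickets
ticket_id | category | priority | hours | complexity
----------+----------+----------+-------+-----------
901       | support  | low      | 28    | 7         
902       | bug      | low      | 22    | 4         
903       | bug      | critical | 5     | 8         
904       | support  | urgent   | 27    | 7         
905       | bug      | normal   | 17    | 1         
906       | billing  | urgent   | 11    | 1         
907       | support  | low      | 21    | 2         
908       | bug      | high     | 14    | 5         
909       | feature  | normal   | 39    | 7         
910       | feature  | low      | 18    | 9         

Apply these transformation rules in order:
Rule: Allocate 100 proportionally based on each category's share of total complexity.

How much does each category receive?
billing: 1.96, bug: 35.29, feature: 31.37, support: 31.37

Step 1: Calculate total complexity = 51
Step 2: Calculate each category's proportion:
  billing: 1/51 = 1.96% → 1.96
  bug: 18/51 = 35.29% → 35.29
  feature: 16/51 = 31.37% → 31.37
  support: 16/51 = 31.37% → 31.37
Step 3: Verify: sum of allocations ≈ 100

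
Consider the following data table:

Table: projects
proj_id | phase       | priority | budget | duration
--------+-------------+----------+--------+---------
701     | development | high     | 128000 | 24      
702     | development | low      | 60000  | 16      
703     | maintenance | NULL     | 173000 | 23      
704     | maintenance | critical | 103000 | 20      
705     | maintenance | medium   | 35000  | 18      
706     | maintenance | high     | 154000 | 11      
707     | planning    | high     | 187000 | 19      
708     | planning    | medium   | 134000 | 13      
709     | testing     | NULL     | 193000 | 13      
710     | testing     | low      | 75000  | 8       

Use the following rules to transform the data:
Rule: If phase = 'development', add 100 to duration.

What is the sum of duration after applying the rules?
365

Step 1: Count records where phase = 'development': 2
Step 2: Total bonus added: 2 × 100 = 200
Step 3: Original sum of duration: 165
Step 4: Final sum = 165 + 200 = 365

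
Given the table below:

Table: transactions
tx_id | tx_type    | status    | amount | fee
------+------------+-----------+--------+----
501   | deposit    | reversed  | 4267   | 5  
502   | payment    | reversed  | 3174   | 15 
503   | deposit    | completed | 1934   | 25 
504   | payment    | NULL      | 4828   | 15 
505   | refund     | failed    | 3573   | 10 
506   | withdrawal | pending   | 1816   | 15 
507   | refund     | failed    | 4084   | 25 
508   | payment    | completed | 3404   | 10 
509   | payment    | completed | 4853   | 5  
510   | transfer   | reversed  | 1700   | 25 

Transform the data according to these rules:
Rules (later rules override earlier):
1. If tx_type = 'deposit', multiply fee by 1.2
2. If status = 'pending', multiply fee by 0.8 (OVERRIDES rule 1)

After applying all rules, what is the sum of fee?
153.0

Step 1: Rule 2 takes priority for records with status = 'pending'
  - 1 records: 15 × 0.8 = 12.0
Step 2: Rule 1 applies to remaining records with tx_type = 'deposit'
  - 2 records: 30 × 1.2 = 36.0
Step 3: Other records unchanged: 105
Step 4: Final sum = 12.0 + 36.0 + 105 = 153.0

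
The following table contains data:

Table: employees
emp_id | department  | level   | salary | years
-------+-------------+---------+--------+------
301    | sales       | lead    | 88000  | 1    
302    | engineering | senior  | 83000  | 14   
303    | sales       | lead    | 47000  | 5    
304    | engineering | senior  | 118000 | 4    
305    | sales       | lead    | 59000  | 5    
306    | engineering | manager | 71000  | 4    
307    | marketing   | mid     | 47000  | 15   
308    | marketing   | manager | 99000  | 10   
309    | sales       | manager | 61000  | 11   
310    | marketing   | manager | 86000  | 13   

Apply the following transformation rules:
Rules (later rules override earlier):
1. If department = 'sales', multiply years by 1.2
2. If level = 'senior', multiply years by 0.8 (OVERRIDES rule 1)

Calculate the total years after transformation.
82.8

Step 1: Rule 2 takes priority for records with level = 'senior'
  - 2 records: 18 × 0.8 = 14.4
Step 2: Rule 1 applies to remaining records with department = 'sales'
  - 4 records: 22 × 1.2 = 26.4
Step 3: Other records unchanged: 42
Step 4: Final sum = 14.4 + 26.4 + 42 = 82.8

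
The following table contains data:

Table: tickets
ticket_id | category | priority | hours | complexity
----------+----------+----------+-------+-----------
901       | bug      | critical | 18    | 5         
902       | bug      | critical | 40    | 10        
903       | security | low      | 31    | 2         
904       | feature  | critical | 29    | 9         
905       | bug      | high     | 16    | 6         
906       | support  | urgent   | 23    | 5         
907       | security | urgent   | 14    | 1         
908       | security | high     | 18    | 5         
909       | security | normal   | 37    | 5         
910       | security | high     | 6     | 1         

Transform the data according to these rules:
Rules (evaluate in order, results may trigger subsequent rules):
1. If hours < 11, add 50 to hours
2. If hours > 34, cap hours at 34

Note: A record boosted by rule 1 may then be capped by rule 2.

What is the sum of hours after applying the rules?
251

Step 1: Apply rule 1 to records with hours < 11
  - 1 records get bonus of 50
  - Of these, 1 records then exceed 34 and get capped
Step 2: Apply rule 2 to records with hours > 34
  - 2 records (original) are capped
Step 3: Calculate final sum = 251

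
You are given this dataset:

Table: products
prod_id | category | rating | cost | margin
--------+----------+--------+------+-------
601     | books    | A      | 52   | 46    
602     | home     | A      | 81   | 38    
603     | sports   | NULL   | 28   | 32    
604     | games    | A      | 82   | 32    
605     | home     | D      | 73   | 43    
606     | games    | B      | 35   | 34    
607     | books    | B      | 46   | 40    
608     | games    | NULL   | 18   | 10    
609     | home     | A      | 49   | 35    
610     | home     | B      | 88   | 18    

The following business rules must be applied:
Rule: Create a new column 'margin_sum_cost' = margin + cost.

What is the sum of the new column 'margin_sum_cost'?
880

Step 1: For each record, compute margin + cost
Example calculations:
  46 + 52 = 98
  38 + 81 = 119
  32 + 28 = 60
  ...
Step 2: Sum all derived values
Step 3: Total = 880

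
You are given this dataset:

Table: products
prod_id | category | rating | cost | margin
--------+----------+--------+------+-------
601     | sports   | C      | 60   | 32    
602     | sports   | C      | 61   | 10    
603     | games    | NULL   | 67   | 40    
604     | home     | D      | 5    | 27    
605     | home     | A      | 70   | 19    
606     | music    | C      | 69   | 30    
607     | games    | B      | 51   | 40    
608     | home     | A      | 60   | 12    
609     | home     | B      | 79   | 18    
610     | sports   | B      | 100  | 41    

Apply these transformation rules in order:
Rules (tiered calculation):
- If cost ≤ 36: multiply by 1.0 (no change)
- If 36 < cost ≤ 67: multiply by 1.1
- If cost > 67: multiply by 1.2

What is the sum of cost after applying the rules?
715.5

Step 1: Tier 1 (cost ≤ 36): 1 records, sum = 5 × 1.0 = 5.0
Step 2: Tier 2 (36 < cost ≤ 67): 5 records, sum = 299 × 1.1 = 328.9
Step 3: Tier 3 (cost > 67): 4 records, sum = 318 × 1.2 = 381.6
Step 4: Final sum = 5.0 + 328.9 + 381.6 = 715.5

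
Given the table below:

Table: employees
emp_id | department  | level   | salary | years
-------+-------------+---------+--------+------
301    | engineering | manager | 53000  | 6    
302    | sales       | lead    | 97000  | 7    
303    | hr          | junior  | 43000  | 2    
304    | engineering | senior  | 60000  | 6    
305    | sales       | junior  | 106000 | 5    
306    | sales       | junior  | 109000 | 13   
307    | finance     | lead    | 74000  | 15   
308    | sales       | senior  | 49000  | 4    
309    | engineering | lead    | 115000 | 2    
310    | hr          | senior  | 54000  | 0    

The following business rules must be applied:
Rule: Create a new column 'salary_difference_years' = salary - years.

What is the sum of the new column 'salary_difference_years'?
759940

Step 1: For each record, compute salary - years
Example calculations:
  53000 - 6 = 52994
  97000 - 7 = 96993
  43000 - 2 = 42998
  ...
Step 2: Sum all derived values
Step 3: Total = 759940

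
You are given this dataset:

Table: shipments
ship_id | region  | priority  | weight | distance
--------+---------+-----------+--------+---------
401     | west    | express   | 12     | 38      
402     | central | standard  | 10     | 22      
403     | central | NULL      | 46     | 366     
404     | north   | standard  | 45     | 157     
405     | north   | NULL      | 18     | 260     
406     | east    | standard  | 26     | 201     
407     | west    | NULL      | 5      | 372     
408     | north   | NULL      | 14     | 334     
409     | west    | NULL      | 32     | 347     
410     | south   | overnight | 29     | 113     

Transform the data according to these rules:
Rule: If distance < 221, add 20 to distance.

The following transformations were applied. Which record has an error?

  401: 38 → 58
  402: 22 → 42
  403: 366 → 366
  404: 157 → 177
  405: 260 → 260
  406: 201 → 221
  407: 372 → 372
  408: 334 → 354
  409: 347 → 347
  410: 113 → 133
Record 408 has an error. The correct transformed value should be 334, not 354.

Step 1: Check each record against the rule
Step 2: Record 408 has distance = 334
Step 3: Since 334 >= 221, the bonus should not have been applied
Step 4: Correct value = 334, but claimed value = 354
Conclusion: Record 408 has the error.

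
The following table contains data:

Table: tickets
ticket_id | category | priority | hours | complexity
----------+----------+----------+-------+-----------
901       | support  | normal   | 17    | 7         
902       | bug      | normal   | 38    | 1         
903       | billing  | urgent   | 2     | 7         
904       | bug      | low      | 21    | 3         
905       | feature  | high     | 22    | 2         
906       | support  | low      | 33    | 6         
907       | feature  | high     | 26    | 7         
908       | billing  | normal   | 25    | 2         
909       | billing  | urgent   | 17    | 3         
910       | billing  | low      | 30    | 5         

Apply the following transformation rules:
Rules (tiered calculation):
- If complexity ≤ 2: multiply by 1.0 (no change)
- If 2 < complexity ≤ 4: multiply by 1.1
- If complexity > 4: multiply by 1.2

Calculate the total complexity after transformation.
50.0

Step 1: Tier 1 (complexity ≤ 2): 3 records, sum = 5 × 1.0 = 5.0
Step 2: Tier 2 (2 < complexity ≤ 4): 2 records, sum = 6 × 1.1 = 6.6
Step 3: Tier 3 (complexity > 4): 5 records, sum = 32 × 1.2 = 38.4
Step 4: Final sum = 5.0 + 6.6 + 38.4 = 50.0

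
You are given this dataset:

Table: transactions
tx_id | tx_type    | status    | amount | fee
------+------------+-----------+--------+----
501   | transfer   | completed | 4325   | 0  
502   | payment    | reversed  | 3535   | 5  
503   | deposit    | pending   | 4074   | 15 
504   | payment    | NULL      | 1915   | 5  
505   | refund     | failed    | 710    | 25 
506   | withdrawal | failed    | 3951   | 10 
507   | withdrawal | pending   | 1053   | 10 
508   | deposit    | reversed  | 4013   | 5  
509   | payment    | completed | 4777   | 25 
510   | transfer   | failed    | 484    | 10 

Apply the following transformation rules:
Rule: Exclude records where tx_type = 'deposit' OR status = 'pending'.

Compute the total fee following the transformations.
80

Step 1: Find records where tx_type = 'deposit' OR status = 'pending'
Step 2: 3 records match, summing to 30
Step 3: Original sum: 110
Step 4: Remaining sum = 110 - 30 = 80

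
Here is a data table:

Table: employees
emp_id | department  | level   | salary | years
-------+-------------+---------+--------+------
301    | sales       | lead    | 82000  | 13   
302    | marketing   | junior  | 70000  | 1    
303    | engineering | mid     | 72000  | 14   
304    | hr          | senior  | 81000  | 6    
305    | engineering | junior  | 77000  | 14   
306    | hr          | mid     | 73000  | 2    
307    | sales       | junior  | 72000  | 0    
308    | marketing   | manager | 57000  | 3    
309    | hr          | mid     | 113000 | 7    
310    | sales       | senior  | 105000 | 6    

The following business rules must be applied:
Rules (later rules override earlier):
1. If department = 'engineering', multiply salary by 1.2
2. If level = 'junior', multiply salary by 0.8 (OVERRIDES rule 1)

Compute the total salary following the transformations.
772600.0

Step 1: Rule 2 takes priority for records with level = 'junior'
  - 3 records: 219000 × 0.8 = 175200.0
Step 2: Rule 1 applies to remaining records with department = 'engineering'
  - 1 records: 72000 × 1.2 = 86400.0
Step 3: Other records unchanged: 511000
Step 4: Final sum = 175200.0 + 86400.0 + 511000 = 772600.0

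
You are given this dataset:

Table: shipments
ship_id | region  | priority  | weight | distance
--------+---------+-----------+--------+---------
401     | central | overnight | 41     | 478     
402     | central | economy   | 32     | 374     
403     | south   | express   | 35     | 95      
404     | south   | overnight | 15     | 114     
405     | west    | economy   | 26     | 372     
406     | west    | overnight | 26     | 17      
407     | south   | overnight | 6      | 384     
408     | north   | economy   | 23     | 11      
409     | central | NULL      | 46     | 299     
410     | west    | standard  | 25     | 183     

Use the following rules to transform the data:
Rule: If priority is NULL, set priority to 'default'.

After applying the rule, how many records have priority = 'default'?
1

Step 1: Count records where priority IS NULL
Step 2: Found 1 records with NULL priority
Step 3: These records will have priority set to 'default'
Step 4: Records already having priority = 'default': 0
Step 5: Answer: 1 + 0 = 1 records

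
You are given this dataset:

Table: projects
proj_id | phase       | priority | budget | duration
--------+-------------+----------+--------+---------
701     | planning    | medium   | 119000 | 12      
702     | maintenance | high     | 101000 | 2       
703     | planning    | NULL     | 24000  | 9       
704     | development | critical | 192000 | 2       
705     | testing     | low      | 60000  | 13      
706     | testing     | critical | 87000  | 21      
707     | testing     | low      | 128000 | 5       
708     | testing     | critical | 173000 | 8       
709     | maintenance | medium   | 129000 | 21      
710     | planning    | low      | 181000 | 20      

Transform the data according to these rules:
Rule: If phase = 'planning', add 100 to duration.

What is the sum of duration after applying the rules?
413

Step 1: Count records where phase = 'planning': 3
Step 2: Total bonus added: 3 × 100 = 300
Step 3: Original sum of duration: 113
Step 4: Final sum = 113 + 300 = 413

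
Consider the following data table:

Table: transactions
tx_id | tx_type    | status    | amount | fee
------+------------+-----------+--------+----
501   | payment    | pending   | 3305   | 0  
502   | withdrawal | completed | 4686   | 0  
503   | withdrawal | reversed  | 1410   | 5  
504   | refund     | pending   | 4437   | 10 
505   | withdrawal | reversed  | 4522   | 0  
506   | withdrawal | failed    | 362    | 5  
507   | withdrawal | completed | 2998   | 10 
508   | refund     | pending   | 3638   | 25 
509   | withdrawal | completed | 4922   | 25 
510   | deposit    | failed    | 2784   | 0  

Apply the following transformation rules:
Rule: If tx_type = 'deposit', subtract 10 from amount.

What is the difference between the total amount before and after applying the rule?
10

Step 1: Original sum of amount = 33064
Step 2: 1 records have tx_type = 'deposit'
Step 3: Each affected record changes by -10
Step 4: Total change = 1 × -10 = -10
Step 5: New sum = 33064 + -10 = 33054
Step 6: Difference = |33054 - 33064| = 10
        (Sum decreased by 10)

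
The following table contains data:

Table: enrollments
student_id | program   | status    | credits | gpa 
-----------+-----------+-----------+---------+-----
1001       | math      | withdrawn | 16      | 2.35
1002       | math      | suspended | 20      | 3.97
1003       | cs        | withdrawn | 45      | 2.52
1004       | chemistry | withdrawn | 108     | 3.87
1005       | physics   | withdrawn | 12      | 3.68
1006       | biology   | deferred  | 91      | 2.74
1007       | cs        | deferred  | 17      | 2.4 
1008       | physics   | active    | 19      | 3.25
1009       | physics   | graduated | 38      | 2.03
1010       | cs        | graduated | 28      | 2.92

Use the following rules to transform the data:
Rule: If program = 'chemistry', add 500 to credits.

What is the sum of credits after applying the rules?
894

Step 1: Count records where program = 'chemistry': 1
Step 2: Total bonus added: 1 × 500 = 500
Step 3: Original sum of credits: 394
Step 4: Final sum = 394 + 500 = 894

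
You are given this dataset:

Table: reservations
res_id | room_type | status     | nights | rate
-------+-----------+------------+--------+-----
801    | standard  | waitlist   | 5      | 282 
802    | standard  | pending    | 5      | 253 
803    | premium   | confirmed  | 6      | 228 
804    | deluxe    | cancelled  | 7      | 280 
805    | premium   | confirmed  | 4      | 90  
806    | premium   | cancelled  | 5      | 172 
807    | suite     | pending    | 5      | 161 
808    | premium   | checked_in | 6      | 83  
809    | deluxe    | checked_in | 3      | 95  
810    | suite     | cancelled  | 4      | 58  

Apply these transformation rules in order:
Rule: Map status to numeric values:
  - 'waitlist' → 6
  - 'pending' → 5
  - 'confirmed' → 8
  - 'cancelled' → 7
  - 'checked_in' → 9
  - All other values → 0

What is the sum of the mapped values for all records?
71

Step 1: Apply mapping to each record
Step 2: Count by status:
  'waitlist': 1 records × 6 = 6
  'pending': 2 records × 5 = 10
  'confirmed': 2 records × 8 = 16
  'cancelled': 3 records × 7 = 21
  'checked_in': 2 records × 9 = 18
Step 3: Sum all mapped values = 71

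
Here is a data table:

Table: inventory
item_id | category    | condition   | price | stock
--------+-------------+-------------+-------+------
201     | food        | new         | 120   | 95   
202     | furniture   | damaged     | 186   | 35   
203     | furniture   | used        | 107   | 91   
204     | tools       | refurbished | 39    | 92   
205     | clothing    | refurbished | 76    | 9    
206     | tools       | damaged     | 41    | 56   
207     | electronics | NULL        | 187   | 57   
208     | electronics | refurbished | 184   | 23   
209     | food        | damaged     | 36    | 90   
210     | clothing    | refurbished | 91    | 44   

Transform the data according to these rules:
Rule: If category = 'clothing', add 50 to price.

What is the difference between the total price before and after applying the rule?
100

Step 1: Original sum of price = 1067
Step 2: 2 records have category = 'clothing'
Step 3: Each affected record changes by 50
Step 4: Total change = 2 × 50 = 100
Step 5: New sum = 1067 + 100 = 1167
Step 6: Difference = |1167 - 1067| = 100
        (Sum increased by 100)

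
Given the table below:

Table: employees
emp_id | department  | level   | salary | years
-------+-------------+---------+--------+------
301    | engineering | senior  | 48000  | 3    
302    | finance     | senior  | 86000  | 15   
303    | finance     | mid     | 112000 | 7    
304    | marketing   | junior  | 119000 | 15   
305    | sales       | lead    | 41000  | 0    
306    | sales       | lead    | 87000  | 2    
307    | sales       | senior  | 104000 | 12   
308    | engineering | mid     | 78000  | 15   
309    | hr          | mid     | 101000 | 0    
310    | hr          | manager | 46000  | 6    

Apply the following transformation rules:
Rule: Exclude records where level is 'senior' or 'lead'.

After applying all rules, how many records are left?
5

Step 1: Count records to exclude
  - 3 (senior) + 2 (lead) = 5 records
Step 2: Total records: 10
Step 3: Remaining = 10 - 5 = 5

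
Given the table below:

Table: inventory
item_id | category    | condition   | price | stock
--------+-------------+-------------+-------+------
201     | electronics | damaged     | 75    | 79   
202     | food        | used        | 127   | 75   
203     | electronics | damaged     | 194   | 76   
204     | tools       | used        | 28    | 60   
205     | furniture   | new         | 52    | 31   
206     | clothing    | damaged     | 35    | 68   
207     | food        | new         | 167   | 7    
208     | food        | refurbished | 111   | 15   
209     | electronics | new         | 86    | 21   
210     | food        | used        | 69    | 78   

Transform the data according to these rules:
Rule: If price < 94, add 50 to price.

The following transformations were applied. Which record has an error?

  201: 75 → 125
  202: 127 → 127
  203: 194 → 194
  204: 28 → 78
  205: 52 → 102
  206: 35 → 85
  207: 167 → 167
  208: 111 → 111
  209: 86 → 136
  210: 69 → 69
Record 210 has an error. The correct transformed value should be 119, not 69.

Step 1: Check each record against the rule
Step 2: Record 210 has price = 69
Step 3: Since 69 < 94, the bonus should have been applied
Step 4: Correct value = 119, but claimed value = 69
Conclusion: Record 210 has the error.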